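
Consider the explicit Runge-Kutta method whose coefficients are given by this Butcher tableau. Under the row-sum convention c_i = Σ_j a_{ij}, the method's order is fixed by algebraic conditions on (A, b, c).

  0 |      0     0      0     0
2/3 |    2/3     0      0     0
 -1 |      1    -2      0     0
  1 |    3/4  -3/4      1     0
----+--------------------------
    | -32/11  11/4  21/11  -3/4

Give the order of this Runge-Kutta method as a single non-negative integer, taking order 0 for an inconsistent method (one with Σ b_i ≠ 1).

b = (-32/11, 11/4, 21/11, -3/4)
c = (0, 2/3, -1, 1)
Ac = (0, 0, -4/3, -3/2)
Σ b_i: (-32/11)·1 + 11/4·1 + 21/11·1 + (-3/4)·1 = 1 ✓
b·c: 11/4·2/3 + 21/11·(-1) + (-3/4)·1 = -109/132 ≠ 1/2 ⇒ order 1.

1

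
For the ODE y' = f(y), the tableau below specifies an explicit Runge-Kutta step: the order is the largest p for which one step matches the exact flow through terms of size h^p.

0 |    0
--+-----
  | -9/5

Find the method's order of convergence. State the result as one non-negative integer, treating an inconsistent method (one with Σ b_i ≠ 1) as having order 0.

0

b = (-9/5)
c = (0)
Σ b_i: (-9/5)·1 = -9/5 ≠ 1 ⇒ order 0.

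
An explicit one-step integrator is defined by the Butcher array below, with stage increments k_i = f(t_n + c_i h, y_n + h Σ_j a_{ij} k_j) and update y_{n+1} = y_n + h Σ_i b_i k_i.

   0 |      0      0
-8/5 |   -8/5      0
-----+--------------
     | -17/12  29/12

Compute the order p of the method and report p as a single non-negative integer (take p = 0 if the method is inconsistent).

b = (-17/12, 29/12)
c = (0, -8/5)
Σ b_i: (-17/12)·1 + 29/12·1 = 1 ✓
b·c: 29/12·(-8/5) = -58/15 ≠ 1/2 ⇒ order 1.

1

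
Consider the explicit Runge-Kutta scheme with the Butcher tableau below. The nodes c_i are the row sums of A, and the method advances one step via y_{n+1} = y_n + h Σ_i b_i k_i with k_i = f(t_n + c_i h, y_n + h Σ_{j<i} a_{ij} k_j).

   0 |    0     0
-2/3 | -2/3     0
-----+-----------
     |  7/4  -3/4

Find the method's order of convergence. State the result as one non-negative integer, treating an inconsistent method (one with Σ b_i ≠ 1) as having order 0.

2

b = (7/4, -3/4)
c = (0, -2/3)
Σ b_i: 7/4·1 + (-3/4)·1 = 1 ✓
b·c: (-3/4)·(-2/3) = 1/2 ✓; 2 stages ⇒ order 2.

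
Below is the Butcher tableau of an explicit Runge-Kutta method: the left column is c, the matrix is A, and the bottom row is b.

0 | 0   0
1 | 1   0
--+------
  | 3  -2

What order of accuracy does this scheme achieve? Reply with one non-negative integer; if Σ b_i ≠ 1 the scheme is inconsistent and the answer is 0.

1

b = (3, -2)
c = (0, 1)
Σ b_i: 3·1 + (-2)·1 = 1 ✓
b·c: (-2)·1 = -2 ≠ 1/2 ⇒ order 1.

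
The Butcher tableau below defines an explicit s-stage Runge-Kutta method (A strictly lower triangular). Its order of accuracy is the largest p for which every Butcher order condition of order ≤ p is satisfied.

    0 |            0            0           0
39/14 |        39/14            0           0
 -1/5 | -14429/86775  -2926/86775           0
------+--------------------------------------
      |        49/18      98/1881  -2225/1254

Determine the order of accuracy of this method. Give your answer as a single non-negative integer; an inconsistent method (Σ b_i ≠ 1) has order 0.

b = (49/18, 98/1881, -2225/1254)
c = (0, 39/14, -1/5)
Ac = (0, 0, -209/2225)
Σ b_i: 49/18·1 + 98/1881·1 + (-2225/1254)·1 = 1 ✓
b·c: 98/1881·39/14 + (-2225/1254)·(-1/5) = 1/2 ✓
b·c²: 98/1881·1521/196 + (-2225/1254)·1/25 = 1/3 ✓
b·Ac: (-2225/1254)·(-209/2225) = 1/6 ✓; 3 stages ⇒ order 3.

3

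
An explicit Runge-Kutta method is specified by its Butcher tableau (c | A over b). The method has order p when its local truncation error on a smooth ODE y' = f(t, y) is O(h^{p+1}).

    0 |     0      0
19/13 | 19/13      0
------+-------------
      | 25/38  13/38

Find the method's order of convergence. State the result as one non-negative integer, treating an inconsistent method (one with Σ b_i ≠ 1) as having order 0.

b = (25/38, 13/38)
c = (0, 19/13)
Σ b_i: 25/38·1 + 13/38·1 = 1 ✓
b·c: 13/38·19/13 = 1/2 ✓; 2 stages ⇒ order 2.

2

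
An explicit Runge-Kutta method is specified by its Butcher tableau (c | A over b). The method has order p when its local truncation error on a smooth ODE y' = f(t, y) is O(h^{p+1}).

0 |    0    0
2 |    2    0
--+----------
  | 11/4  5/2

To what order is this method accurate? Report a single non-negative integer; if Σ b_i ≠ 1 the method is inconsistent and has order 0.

0

b = (11/4, 5/2)
c = (0, 2)
Σ b_i: 11/4·1 + 5/2·1 = 21/4 ≠ 1 ⇒ order 0.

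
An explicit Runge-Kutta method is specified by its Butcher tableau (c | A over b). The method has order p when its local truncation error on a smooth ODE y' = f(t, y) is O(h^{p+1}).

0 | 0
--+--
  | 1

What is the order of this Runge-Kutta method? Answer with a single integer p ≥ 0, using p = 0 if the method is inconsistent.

b = (1)
c = (0)
Σ b_i: 1·1 = 1 ✓; 1 stage ⇒ order 1.

1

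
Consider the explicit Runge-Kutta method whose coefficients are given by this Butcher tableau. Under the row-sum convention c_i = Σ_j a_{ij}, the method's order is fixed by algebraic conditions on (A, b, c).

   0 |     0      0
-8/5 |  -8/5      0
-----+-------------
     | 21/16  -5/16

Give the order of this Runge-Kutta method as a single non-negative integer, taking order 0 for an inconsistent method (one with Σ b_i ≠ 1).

b = (21/16, -5/16)
c = (0, -8/5)
Σ b_i: 21/16·1 + (-5/16)·1 = 1 ✓
b·c: (-5/16)·(-8/5) = 1/2 ✓; 2 stages ⇒ order 2.

2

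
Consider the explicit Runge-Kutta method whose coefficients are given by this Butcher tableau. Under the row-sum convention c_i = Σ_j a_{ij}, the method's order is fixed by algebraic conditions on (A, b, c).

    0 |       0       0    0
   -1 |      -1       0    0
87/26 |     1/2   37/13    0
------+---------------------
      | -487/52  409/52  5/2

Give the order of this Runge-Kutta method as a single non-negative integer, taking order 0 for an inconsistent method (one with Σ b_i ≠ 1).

b = (-487/52, 409/52, 5/2)
c = (0, -1, 87/26)
Ac = (0, 0, -37/13)
Σ b_i: (-487/52)·1 + 409/52·1 + 5/2·1 = 1 ✓
b·c: 409/52·(-1) + 5/2·87/26 = 1/2 ✓
b·c²: 409/52·1 + 5/2·7569/676 = 48479/1352 ≠ 1/3 ⇒ order 2.
b·Ac: 5/2·(-37/13) = -185/26 ≠ 1/6

2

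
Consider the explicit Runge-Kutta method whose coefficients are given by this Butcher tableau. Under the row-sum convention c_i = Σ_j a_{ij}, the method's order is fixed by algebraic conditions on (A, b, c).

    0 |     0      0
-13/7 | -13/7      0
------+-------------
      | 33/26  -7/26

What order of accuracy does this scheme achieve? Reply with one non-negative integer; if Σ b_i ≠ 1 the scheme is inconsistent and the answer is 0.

b = (33/26, -7/26)
c = (0, -13/7)
Σ b_i: 33/26·1 + (-7/26)·1 = 1 ✓
b·c: (-7/26)·(-13/7) = 1/2 ✓; 2 stages ⇒ order 2.

2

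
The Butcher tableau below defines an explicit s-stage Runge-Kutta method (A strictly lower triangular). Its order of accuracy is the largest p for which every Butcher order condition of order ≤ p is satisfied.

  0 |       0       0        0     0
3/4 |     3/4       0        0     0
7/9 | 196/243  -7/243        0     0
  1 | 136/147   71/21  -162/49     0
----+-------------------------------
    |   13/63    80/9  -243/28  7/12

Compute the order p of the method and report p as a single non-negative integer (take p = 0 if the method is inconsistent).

4

b = (13/63, 80/9, -243/28, 7/12)
c = (0, 3/4, 7/9, 1)
Ac = (0, 0, -7/324, -1/28)
Σ b_i: 13/63·1 + 80/9·1 + (-243/28)·1 + 7/12·1 = 1 ✓
b·c: 80/9·3/4 + (-243/28)·7/9 + 7/12·1 = 1/2 ✓
b·c²: 80/9·9/16 + (-243/28)·49/81 + 7/12·1 = 1/3 ✓
b·Ac: (-243/28)·(-7/324) + 7/12·(-1/28) = 1/6 ✓
b·c³: 80/9·27/64 + (-243/28)·343/729 + 7/12·1 = 1/4 ✓
b·(c∘Ac): (-243/28)·(-49/2916) + 7/12·(-1/28) = 1/8 ✓
b·Ac²: (-243/28)·(-7/432) + 7/12·(-11/112) = 1/12 ✓
b·A²c: 7/12·1/14 = 1/24 ✓; 4 stages ⇒ order 4.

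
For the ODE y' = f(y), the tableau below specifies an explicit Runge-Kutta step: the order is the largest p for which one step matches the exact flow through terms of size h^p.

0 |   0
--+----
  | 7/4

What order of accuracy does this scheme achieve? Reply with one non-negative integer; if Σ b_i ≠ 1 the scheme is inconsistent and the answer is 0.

b = (7/4)
c = (0)
Σ b_i: 7/4·1 = 7/4 ≠ 1 ⇒ order 0.

0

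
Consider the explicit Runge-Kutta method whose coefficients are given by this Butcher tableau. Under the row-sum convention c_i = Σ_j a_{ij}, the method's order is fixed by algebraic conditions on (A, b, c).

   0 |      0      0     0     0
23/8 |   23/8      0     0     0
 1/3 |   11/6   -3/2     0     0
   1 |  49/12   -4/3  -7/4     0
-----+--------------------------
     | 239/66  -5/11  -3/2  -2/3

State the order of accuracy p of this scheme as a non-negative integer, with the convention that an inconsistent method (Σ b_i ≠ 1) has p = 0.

1

b = (239/66, -5/11, -3/2, -2/3)
c = (0, 23/8, 1/3, 1)
Ac = (0, 0, -69/16, -53/12)
Σ b_i: 239/66·1 + (-5/11)·1 + (-3/2)·1 + (-2/3)·1 = 1 ✓
b·c: (-5/11)·23/8 + (-3/2)·1/3 + (-2/3)·1 = -653/264 ≠ 1/2 ⇒ order 1.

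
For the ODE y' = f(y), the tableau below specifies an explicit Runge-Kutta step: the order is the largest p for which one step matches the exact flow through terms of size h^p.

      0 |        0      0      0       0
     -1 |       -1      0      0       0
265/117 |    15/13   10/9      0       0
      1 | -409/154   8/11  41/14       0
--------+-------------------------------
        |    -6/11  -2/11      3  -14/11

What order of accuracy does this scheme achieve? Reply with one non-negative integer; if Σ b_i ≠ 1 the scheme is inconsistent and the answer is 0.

1

b = (-6/11, -2/11, 3, -14/11)
c = (0, -1, 265/117, 1)
Ac = (0, 0, -10/9, 106411/18018)
Σ b_i: (-6/11)·1 + (-2/11)·1 + 3·1 + (-14/11)·1 = 1 ✓
b·c: (-2/11)·(-1) + 3·265/117 + (-14/11)·1 = 2447/429 ≠ 1/2 ⇒ order 1.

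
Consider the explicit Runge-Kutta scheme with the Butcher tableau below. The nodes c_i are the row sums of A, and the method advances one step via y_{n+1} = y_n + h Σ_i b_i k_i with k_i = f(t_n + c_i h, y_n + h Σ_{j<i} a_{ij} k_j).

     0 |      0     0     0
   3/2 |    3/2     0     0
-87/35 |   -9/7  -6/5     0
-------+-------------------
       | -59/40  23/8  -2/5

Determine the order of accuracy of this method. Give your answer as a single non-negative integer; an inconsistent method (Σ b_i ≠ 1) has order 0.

1

b = (-59/40, 23/8, -2/5)
c = (0, 3/2, -87/35)
Ac = (0, 0, -9/5)
Σ b_i: (-59/40)·1 + 23/8·1 + (-2/5)·1 = 1 ✓
b·c: 23/8·3/2 + (-2/5)·(-87/35) = 14859/2800 ≠ 1/2 ⇒ order 1.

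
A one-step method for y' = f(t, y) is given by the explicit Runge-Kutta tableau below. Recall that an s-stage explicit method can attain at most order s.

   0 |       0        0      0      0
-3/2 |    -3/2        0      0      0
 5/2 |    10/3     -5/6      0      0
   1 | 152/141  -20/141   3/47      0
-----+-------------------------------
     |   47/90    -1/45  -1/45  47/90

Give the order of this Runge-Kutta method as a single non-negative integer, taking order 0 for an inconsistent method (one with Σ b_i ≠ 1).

b = (47/90, -1/45, -1/45, 47/90)
c = (0, -3/2, 5/2, 1)
Ac = (0, 0, 5/4, 35/94)
Σ b_i: 47/90·1 + (-1/45)·1 + (-1/45)·1 + 47/90·1 = 1 ✓
b·c: (-1/45)·(-3/2) + (-1/45)·5/2 + 47/90·1 = 1/2 ✓
b·c²: (-1/45)·9/4 + (-1/45)·25/4 + 47/90·1 = 1/3 ✓
b·Ac: (-1/45)·5/4 + 47/90·35/94 = 1/6 ✓
b·c³: (-1/45)·(-27/8) + (-1/45)·125/8 + 47/90·1 = 1/4 ✓
b·(c∘Ac): (-1/45)·25/8 + 47/90·35/94 = 1/8 ✓
b·Ac²: (-1/45)·(-15/8) + 47/90·15/188 = 1/12 ✓
b·A²c: 47/90·15/188 = 1/24 ✓; 4 stages ⇒ order 4.

4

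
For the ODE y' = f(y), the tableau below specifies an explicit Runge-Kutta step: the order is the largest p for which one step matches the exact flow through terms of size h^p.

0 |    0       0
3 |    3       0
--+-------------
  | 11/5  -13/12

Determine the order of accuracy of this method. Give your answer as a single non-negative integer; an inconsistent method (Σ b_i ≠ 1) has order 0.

0

b = (11/5, -13/12)
c = (0, 3)
Σ b_i: 11/5·1 + (-13/12)·1 = 67/60 ≠ 1 ⇒ order 0.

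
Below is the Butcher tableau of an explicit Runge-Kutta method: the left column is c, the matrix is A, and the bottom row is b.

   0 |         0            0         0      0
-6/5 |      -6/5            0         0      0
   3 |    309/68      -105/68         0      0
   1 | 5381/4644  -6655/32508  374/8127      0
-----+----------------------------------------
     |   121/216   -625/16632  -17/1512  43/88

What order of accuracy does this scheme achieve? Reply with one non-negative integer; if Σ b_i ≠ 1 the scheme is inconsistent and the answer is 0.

b = (121/216, -625/16632, -17/1512, 43/88)
c = (0, -6/5, 3, 1)
Ac = (0, 0, 63/34, 33/86)
Σ b_i: 121/216·1 + (-625/16632)·1 + (-17/1512)·1 + 43/88·1 = 1 ✓
b·c: (-625/16632)·(-6/5) + (-17/1512)·3 + 43/88·1 = 1/2 ✓
b·c²: (-625/16632)·36/25 + (-17/1512)·9 + 43/88·1 = 1/3 ✓
b·Ac: (-17/1512)·63/34 + 43/88·33/86 = 1/6 ✓
b·c³: (-625/16632)·(-216/125) + (-17/1512)·27 + 43/88·1 = 1/4 ✓
b·(c∘Ac): (-17/1512)·189/34 + 43/88·33/86 = 1/8 ✓
b·Ac²: (-17/1512)·(-189/85) + 43/88·77/645 = 1/12 ✓
b·A²c: 43/88·11/129 = 1/24 ✓; 4 stages ⇒ order 4.

4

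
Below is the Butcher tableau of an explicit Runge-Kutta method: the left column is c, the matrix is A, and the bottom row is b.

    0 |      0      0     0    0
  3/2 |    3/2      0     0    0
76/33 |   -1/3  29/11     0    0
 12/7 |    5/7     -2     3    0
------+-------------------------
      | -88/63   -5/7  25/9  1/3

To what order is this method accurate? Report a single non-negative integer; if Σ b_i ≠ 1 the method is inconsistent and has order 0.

1

b = (-88/63, -5/7, 25/9, 1/3)
c = (0, 3/2, 76/33, 12/7)
Ac = (0, 0, 87/22, 43/11)
Σ b_i: (-88/63)·1 + (-5/7)·1 + 25/9·1 + 1/3·1 = 1 ✓
b·c: (-5/7)·3/2 + 25/9·76/33 + 1/3·12/7 = 3503/594 ≠ 1/2 ⇒ order 1.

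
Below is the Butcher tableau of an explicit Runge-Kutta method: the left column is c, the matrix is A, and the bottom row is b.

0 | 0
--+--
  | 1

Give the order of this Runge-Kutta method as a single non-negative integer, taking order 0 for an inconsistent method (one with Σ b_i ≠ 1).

1

b = (1)
c = (0)
Σ b_i: 1·1 = 1 ✓; 1 stage ⇒ order 1.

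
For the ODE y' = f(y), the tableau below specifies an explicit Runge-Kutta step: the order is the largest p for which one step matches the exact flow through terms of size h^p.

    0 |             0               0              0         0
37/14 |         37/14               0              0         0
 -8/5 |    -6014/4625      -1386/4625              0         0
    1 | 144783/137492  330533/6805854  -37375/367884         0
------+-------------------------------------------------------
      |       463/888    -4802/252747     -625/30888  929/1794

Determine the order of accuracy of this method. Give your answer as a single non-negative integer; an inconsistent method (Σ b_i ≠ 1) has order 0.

4

b = (463/888, -4802/252747, -625/30888, 929/1794)
c = (0, 37/14, -8/5, 1)
Ac = (0, 0, -99/125, 1081/3716)
Σ b_i: 463/888·1 + (-4802/252747)·1 + (-625/30888)·1 + 929/1794·1 = 1 ✓
b·c: (-4802/252747)·37/14 + (-625/30888)·(-8/5) + 929/1794·1 = 1/2 ✓
b·c²: (-4802/252747)·1369/196 + (-625/30888)·64/25 + 929/1794·1 = 1/3 ✓
b·Ac: (-625/30888)·(-99/125) + 929/1794·1081/3716 = 1/6 ✓
b·c³: (-4802/252747)·50653/2744 + (-625/30888)·(-512/125) + 929/1794·1 = 1/4 ✓
b·(c∘Ac): (-625/30888)·792/625 + 929/1794·1081/3716 = 1/8 ✓
b·Ac²: (-625/30888)·(-3663/1750) + 929/1794·4117/52024 = 1/12 ✓
b·A²c: 929/1794·299/3716 = 1/24 ✓; 4 stages ⇒ order 4.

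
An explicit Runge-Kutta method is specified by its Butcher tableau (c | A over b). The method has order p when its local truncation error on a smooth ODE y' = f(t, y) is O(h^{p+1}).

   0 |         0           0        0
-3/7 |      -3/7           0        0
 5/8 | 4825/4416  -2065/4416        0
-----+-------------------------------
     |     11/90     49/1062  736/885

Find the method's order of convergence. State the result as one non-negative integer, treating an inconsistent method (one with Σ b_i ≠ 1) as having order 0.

b = (11/90, 49/1062, 736/885)
c = (0, -3/7, 5/8)
Ac = (0, 0, 295/1472)
Σ b_i: 11/90·1 + 49/1062·1 + 736/885·1 = 1 ✓
b·c: 49/1062·(-3/7) + 736/885·5/8 = 1/2 ✓
b·c²: 49/1062·9/49 + 736/885·25/64 = 1/3 ✓
b·Ac: 736/885·295/1472 = 1/6 ✓; 3 stages ⇒ order 3.

3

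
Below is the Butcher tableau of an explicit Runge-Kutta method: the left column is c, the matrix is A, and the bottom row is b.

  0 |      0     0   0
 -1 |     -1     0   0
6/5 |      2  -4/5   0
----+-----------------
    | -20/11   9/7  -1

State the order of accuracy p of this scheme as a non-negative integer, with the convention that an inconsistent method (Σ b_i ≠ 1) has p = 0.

b = (-20/11, 9/7, -1)
c = (0, -1, 6/5)
Ac = (0, 0, 4/5)
Σ b_i: (-20/11)·1 + 9/7·1 + (-1)·1 = -118/77 ≠ 1 ⇒ order 0.

0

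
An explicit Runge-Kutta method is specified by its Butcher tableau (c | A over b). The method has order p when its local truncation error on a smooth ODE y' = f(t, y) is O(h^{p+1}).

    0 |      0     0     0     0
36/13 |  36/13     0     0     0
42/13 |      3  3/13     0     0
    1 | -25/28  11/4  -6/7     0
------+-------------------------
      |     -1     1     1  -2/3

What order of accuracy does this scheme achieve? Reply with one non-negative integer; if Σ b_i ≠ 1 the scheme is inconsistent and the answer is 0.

b = (-1, 1, 1, -2/3)
c = (0, 36/13, 42/13, 1)
Ac = (0, 0, 108/169, 63/13)
Σ b_i: (-1)·1 + 1·1 + 1·1 + (-2/3)·1 = 1/3 ≠ 1 ⇒ order 0.

0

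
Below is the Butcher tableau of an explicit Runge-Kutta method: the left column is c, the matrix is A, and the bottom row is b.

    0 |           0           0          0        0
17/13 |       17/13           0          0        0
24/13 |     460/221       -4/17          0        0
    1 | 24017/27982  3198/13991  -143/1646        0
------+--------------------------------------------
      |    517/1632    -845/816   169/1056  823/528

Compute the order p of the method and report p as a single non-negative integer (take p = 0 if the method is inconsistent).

4

b = (517/1632, -845/816, 169/1056, 823/528)
c = (0, 17/13, 24/13, 1)
Ac = (0, 0, -4/13, 114/823)
Σ b_i: 517/1632·1 + (-845/816)·1 + 169/1056·1 + 823/528·1 = 1 ✓
b·c: (-845/816)·17/13 + 169/1056·24/13 + 823/528·1 = 1/2 ✓
b·c²: (-845/816)·289/169 + 169/1056·576/169 + 823/528·1 = 1/3 ✓
b·Ac: 169/1056·(-4/13) + 823/528·114/823 = 1/6 ✓
b·c³: (-845/816)·4913/2197 + 169/1056·13824/2197 + 823/528·1 = 1/4 ✓
b·(c∘Ac): 169/1056·(-96/169) + 823/528·114/823 = 1/8 ✓
b·Ac²: 169/1056·(-68/169) + 823/528·78/823 = 1/12 ✓
b·A²c: 823/528·22/823 = 1/24 ✓; 4 stages ⇒ order 4.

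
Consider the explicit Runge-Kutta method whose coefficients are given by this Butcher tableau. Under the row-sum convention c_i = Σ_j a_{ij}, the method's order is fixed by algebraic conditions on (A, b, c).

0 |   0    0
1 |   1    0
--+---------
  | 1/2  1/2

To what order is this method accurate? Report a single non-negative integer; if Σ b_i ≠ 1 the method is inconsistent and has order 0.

2

b = (1/2, 1/2)
c = (0, 1)
Σ b_i: 1/2·1 + 1/2·1 = 1 ✓
b·c: 1/2·1 = 1/2 ✓; 2 stages ⇒ order 2.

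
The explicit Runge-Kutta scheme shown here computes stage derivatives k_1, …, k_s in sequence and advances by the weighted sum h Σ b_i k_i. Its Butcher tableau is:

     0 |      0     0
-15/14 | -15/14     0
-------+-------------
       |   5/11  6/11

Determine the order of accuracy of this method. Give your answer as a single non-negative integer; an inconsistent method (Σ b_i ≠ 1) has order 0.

1

b = (5/11, 6/11)
c = (0, -15/14)
Σ b_i: 5/11·1 + 6/11·1 = 1 ✓
b·c: 6/11·(-15/14) = -45/77 ≠ 1/2 ⇒ order 1.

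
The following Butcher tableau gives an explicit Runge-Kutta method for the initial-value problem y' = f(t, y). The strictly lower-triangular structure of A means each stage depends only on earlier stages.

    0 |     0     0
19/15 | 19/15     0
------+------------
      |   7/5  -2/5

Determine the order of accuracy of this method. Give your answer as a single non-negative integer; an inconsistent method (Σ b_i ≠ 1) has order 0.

1

b = (7/5, -2/5)
c = (0, 19/15)
Σ b_i: 7/5·1 + (-2/5)·1 = 1 ✓
b·c: (-2/5)·19/15 = -38/75 ≠ 1/2 ⇒ order 1.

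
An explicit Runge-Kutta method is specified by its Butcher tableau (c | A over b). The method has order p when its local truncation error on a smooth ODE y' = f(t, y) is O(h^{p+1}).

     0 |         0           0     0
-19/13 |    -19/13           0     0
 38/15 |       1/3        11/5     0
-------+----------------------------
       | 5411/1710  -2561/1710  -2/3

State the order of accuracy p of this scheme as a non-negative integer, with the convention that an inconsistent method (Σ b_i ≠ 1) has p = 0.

b = (5411/1710, -2561/1710, -2/3)
c = (0, -19/13, 38/15)
Ac = (0, 0, -209/65)
Σ b_i: 5411/1710·1 + (-2561/1710)·1 + (-2/3)·1 = 1 ✓
b·c: (-2561/1710)·(-19/13) + (-2/3)·38/15 = 1/2 ✓
b·c²: (-2561/1710)·361/169 + (-2/3)·1444/225 = -131233/17550 ≠ 1/3 ⇒ order 2.
b·Ac: (-2/3)·(-209/65) = 418/195 ≠ 1/6

2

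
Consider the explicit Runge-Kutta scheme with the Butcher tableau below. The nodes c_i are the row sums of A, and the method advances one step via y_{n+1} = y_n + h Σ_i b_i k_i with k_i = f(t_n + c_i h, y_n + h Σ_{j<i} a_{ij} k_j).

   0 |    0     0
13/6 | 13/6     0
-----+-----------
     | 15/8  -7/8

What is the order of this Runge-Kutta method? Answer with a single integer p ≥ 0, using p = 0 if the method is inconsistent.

1

b = (15/8, -7/8)
c = (0, 13/6)
Σ b_i: 15/8·1 + (-7/8)·1 = 1 ✓
b·c: (-7/8)·13/6 = -91/48 ≠ 1/2 ⇒ order 1.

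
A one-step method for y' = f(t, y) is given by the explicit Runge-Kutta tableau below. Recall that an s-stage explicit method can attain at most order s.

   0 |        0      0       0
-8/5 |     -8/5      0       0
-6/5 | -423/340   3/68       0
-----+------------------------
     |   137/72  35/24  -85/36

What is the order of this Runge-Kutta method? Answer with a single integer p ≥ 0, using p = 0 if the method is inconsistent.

b = (137/72, 35/24, -85/36)
c = (0, -8/5, -6/5)
Ac = (0, 0, -6/85)
Σ b_i: 137/72·1 + 35/24·1 + (-85/36)·1 = 1 ✓
b·c: 35/24·(-8/5) + (-85/36)·(-6/5) = 1/2 ✓
b·c²: 35/24·64/25 + (-85/36)·36/25 = 1/3 ✓
b·Ac: (-85/36)·(-6/85) = 1/6 ✓; 3 stages ⇒ order 3.

3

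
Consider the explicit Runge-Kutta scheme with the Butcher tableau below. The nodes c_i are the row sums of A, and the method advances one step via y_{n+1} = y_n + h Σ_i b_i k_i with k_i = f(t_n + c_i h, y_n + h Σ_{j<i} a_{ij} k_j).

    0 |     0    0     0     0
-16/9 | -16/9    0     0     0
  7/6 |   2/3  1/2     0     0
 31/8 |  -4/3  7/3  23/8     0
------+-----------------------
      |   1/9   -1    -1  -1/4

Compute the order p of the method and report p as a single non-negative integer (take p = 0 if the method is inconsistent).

b = (1/9, -1, -1, -1/4)
c = (0, -16/9, 7/6, 31/8)
Ac = (0, 0, -8/9, -343/432)
Σ b_i: 1/9·1 + (-1)·1 + (-1)·1 + (-1/4)·1 = -77/36 ≠ 1 ⇒ order 0.

0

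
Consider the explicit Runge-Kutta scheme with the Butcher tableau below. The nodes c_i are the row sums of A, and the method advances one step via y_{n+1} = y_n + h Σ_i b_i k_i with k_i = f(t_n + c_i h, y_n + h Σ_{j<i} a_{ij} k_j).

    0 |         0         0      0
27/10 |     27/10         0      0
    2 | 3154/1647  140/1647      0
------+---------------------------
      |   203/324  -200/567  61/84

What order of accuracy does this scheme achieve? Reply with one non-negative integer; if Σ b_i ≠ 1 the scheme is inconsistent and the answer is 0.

b = (203/324, -200/567, 61/84)
c = (0, 27/10, 2)
Ac = (0, 0, 14/61)
Σ b_i: 203/324·1 + (-200/567)·1 + 61/84·1 = 1 ✓
b·c: (-200/567)·27/10 + 61/84·2 = 1/2 ✓
b·c²: (-200/567)·729/100 + 61/84·4 = 1/3 ✓
b·Ac: 61/84·14/61 = 1/6 ✓; 3 stages ⇒ order 3.

3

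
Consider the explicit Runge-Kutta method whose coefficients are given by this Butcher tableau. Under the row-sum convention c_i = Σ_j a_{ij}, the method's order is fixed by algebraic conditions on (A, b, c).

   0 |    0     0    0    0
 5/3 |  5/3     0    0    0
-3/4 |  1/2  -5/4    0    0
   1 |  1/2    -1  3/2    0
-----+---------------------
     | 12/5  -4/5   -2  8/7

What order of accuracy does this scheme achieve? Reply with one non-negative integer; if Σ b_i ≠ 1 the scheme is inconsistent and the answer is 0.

b = (12/5, -4/5, -2, 8/7)
c = (0, 5/3, -3/4, 1)
Ac = (0, 0, -25/12, -67/24)
Σ b_i: 12/5·1 + (-4/5)·1 + (-2)·1 + 8/7·1 = 26/35 ≠ 1 ⇒ order 0.

0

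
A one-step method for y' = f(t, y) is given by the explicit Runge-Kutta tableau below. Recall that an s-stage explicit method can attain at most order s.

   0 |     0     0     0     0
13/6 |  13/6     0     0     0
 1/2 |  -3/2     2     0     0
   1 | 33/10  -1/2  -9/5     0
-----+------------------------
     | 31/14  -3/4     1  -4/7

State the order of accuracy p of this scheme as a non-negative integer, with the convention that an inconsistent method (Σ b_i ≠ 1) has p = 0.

b = (31/14, -3/4, 1, -4/7)
c = (0, 13/6, 1/2, 1)
Ac = (0, 0, 13/3, -119/60)
Σ b_i: 31/14·1 + (-3/4)·1 + 1·1 + (-4/7)·1 = 53/28 ≠ 1 ⇒ order 0.

0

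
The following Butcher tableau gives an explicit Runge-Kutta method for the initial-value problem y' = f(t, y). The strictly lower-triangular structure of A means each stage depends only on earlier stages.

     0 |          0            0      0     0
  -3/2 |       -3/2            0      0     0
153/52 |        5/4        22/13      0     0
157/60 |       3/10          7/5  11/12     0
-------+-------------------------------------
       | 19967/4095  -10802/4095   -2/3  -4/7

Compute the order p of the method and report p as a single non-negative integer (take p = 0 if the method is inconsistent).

2

b = (19967/4095, -10802/4095, -2/3, -4/7)
c = (0, -3/2, 153/52, 157/60)
Ac = (0, 0, -33/13, 621/1040)
Σ b_i: 19967/4095·1 + (-10802/4095)·1 + (-2/3)·1 + (-4/7)·1 = 1 ✓
b·c: (-10802/4095)·(-3/2) + (-2/3)·153/52 + (-4/7)·157/60 = 1/2 ✓
b·c²: (-10802/4095)·9/4 + (-2/3)·23409/2704 + (-4/7)·24649/3600 = -33259427/2129400 ≠ 1/3 ⇒ order 2.
b·Ac: (-2/3)·(-33/13) + (-4/7)·621/1040 = 2459/1820 ≠ 1/6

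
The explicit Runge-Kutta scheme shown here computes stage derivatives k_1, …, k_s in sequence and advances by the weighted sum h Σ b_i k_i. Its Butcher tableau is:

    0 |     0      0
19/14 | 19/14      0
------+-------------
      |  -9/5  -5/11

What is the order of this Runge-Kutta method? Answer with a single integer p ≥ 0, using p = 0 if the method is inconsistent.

0

b = (-9/5, -5/11)
c = (0, 19/14)
Σ b_i: (-9/5)·1 + (-5/11)·1 = -124/55 ≠ 1 ⇒ order 0.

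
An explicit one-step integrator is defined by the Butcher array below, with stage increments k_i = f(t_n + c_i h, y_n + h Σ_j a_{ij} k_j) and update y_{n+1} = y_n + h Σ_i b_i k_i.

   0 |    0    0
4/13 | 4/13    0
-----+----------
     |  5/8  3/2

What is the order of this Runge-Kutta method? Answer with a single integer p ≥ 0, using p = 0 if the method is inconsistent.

0

b = (5/8, 3/2)
c = (0, 4/13)
Σ b_i: 5/8·1 + 3/2·1 = 17/8 ≠ 1 ⇒ order 0.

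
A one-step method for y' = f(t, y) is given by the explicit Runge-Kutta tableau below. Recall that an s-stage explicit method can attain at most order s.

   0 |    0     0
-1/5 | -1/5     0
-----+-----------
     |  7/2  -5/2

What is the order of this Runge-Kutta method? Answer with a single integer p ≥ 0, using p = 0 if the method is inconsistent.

2

b = (7/2, -5/2)
c = (0, -1/5)
Σ b_i: 7/2·1 + (-5/2)·1 = 1 ✓
b·c: (-5/2)·(-1/5) = 1/2 ✓; 2 stages ⇒ order 2.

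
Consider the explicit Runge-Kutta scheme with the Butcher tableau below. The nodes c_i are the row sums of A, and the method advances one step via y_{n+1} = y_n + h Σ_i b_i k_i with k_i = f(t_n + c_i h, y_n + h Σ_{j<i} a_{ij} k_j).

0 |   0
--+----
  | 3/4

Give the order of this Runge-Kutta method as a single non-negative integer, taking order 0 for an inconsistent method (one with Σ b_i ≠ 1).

b = (3/4)
c = (0)
Σ b_i: 3/4·1 = 3/4 ≠ 1 ⇒ order 0.

0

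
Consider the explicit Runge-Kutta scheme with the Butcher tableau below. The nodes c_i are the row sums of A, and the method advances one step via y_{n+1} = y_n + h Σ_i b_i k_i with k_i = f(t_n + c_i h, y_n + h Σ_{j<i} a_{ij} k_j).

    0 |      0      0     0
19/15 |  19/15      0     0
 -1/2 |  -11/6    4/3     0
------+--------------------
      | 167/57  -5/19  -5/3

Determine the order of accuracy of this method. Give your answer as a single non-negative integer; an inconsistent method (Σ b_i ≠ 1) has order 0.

2

b = (167/57, -5/19, -5/3)
c = (0, 19/15, -1/2)
Ac = (0, 0, 76/45)
Σ b_i: 167/57·1 + (-5/19)·1 + (-5/3)·1 = 1 ✓
b·c: (-5/19)·19/15 + (-5/3)·(-1/2) = 1/2 ✓
b·c²: (-5/19)·361/225 + (-5/3)·1/4 = -151/180 ≠ 1/3 ⇒ order 2.
b·Ac: (-5/3)·76/45 = -76/27 ≠ 1/6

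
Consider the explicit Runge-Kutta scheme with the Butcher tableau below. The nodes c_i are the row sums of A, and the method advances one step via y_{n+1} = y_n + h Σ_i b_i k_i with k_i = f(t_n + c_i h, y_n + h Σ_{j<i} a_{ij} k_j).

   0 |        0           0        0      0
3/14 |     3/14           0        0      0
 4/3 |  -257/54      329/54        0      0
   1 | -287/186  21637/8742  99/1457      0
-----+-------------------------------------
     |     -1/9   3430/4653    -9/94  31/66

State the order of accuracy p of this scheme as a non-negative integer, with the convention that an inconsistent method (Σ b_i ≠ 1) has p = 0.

b = (-1/9, 3430/4653, -9/94, 31/66)
c = (0, 3/14, 4/3, 1)
Ac = (0, 0, 47/36, 77/124)
Σ b_i: (-1/9)·1 + 3430/4653·1 + (-9/94)·1 + 31/66·1 = 1 ✓
b·c: 3430/4653·3/14 + (-9/94)·4/3 + 31/66·1 = 1/2 ✓
b·c²: 3430/4653·9/196 + (-9/94)·16/9 + 31/66·1 = 1/3 ✓
b·Ac: (-9/94)·47/36 + 31/66·77/124 = 1/6 ✓
b·c³: 3430/4653·27/2744 + (-9/94)·64/27 + 31/66·1 = 1/4 ✓
b·(c∘Ac): (-9/94)·47/27 + 31/66·77/124 = 1/8 ✓
b·Ac²: (-9/94)·47/168 + 31/66·407/1736 = 1/12 ✓
b·A²c: 31/66·11/124 = 1/24 ✓; 4 stages ⇒ order 4.

4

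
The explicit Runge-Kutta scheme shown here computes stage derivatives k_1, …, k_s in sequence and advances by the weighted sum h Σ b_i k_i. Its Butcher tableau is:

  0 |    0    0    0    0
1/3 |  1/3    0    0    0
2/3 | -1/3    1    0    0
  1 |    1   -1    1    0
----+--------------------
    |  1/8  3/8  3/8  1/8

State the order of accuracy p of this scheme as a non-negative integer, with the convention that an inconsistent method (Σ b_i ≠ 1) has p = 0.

b = (1/8, 3/8, 3/8, 1/8)
c = (0, 1/3, 2/3, 1)
Ac = (0, 0, 1/3, 1/3)
Σ b_i: 1/8·1 + 3/8·1 + 3/8·1 + 1/8·1 = 1 ✓
b·c: 3/8·1/3 + 3/8·2/3 + 1/8·1 = 1/2 ✓
b·c²: 3/8·1/9 + 3/8·4/9 + 1/8·1 = 1/3 ✓
b·Ac: 3/8·1/3 + 1/8·1/3 = 1/6 ✓
b·c³: 3/8·1/27 + 3/8·8/27 + 1/8·1 = 1/4 ✓
b·(c∘Ac): 3/8·2/9 + 1/8·1/3 = 1/8 ✓
b·Ac²: 3/8·1/9 + 1/8·1/3 = 1/12 ✓
b·A²c: 1/8·1/3 = 1/24 ✓; 4 stages ⇒ order 4.

4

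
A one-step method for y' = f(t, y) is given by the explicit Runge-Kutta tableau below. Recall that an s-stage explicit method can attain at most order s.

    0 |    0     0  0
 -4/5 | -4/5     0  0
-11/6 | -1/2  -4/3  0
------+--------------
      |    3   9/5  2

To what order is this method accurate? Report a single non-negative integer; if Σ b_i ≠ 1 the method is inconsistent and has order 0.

0

b = (3, 9/5, 2)
c = (0, -4/5, -11/6)
Ac = (0, 0, 16/15)
Σ b_i: 3·1 + 9/5·1 + 2·1 = 34/5 ≠ 1 ⇒ order 0.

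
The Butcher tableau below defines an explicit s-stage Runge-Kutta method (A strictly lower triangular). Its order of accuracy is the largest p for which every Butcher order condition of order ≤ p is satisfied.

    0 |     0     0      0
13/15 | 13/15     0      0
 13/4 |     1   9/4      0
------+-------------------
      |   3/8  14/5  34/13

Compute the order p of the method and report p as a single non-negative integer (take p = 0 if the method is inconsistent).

b = (3/8, 14/5, 34/13)
c = (0, 13/15, 13/4)
Ac = (0, 0, 39/20)
Σ b_i: 3/8·1 + 14/5·1 + 34/13·1 = 3011/520 ≠ 1 ⇒ order 0.

0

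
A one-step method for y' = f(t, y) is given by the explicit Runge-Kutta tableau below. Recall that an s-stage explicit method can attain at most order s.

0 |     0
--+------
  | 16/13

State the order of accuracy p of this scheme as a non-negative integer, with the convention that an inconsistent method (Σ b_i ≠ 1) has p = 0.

b = (16/13)
c = (0)
Σ b_i: 16/13·1 = 16/13 ≠ 1 ⇒ order 0.

0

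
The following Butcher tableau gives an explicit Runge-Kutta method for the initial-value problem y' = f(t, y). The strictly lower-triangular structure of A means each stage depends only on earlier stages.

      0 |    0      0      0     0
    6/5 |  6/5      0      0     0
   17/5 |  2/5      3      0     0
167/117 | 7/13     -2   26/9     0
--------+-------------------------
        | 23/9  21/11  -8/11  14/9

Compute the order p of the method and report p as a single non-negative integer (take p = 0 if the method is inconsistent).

b = (23/9, 21/11, -8/11, 14/9)
c = (0, 6/5, 17/5, 167/117)
Ac = (0, 0, 18/5, 334/45)
Σ b_i: 23/9·1 + 21/11·1 + (-8/11)·1 + 14/9·1 = 524/99 ≠ 1 ⇒ order 0.

0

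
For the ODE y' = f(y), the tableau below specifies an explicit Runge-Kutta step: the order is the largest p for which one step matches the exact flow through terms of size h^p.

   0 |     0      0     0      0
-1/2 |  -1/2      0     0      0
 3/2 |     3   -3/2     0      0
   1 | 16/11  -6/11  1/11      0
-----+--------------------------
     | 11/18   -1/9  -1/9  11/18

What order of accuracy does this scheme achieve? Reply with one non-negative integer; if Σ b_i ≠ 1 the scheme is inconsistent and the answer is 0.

b = (11/18, -1/9, -1/9, 11/18)
c = (0, -1/2, 3/2, 1)
Ac = (0, 0, 3/4, 9/22)
Σ b_i: 11/18·1 + (-1/9)·1 + (-1/9)·1 + 11/18·1 = 1 ✓
b·c: (-1/9)·(-1/2) + (-1/9)·3/2 + 11/18·1 = 1/2 ✓
b·c²: (-1/9)·1/4 + (-1/9)·9/4 + 11/18·1 = 1/3 ✓
b·Ac: (-1/9)·3/4 + 11/18·9/22 = 1/6 ✓
b·c³: (-1/9)·(-1/8) + (-1/9)·27/8 + 11/18·1 = 1/4 ✓
b·(c∘Ac): (-1/9)·9/8 + 11/18·9/22 = 1/8 ✓
b·Ac²: (-1/9)·(-3/8) + 11/18·3/44 = 1/12 ✓
b·A²c: 11/18·3/44 = 1/24 ✓; 4 stages ⇒ order 4.

4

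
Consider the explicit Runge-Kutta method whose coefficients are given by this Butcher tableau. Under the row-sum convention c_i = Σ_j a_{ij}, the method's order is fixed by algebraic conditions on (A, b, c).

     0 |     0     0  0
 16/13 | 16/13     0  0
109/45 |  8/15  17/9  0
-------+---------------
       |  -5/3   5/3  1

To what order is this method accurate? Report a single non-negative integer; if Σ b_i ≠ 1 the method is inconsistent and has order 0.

b = (-5/3, 5/3, 1)
c = (0, 16/13, 109/45)
Ac = (0, 0, 272/117)
Σ b_i: (-5/3)·1 + 5/3·1 + 1·1 = 1 ✓
b·c: 5/3·16/13 + 1·109/45 = 2617/585 ≠ 1/2 ⇒ order 1.

1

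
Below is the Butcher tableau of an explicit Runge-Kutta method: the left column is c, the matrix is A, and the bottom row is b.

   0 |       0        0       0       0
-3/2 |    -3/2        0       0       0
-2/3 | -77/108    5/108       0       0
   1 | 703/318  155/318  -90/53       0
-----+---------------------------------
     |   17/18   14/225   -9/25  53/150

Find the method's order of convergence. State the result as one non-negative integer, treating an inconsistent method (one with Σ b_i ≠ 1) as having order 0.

4

b = (17/18, 14/225, -9/25, 53/150)
c = (0, -3/2, -2/3, 1)
Ac = (0, 0, -5/72, 85/212)
Σ b_i: 17/18·1 + 14/225·1 + (-9/25)·1 + 53/150·1 = 1 ✓
b·c: 14/225·(-3/2) + (-9/25)·(-2/3) + 53/150·1 = 1/2 ✓
b·c²: 14/225·9/4 + (-9/25)·4/9 + 53/150·1 = 1/3 ✓
b·Ac: (-9/25)·(-5/72) + 53/150·85/212 = 1/6 ✓
b·c³: 14/225·(-27/8) + (-9/25)·(-8/27) + 53/150·1 = 1/4 ✓
b·(c∘Ac): (-9/25)·5/108 + 53/150·85/212 = 1/8 ✓
b·Ac²: (-9/25)·5/48 + 53/150·145/424 = 1/12 ✓
b·A²c: 53/150·25/212 = 1/24 ✓; 4 stages ⇒ order 4.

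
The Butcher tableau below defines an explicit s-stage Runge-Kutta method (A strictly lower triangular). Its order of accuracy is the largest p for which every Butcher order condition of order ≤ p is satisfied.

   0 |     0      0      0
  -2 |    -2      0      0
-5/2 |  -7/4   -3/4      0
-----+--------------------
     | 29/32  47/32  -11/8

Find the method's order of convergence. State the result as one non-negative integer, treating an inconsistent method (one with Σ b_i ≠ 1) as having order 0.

2

b = (29/32, 47/32, -11/8)
c = (0, -2, -5/2)
Ac = (0, 0, 3/2)
Σ b_i: 29/32·1 + 47/32·1 + (-11/8)·1 = 1 ✓
b·c: 47/32·(-2) + (-11/8)·(-5/2) = 1/2 ✓
b·c²: 47/32·4 + (-11/8)·25/4 = -87/32 ≠ 1/3 ⇒ order 2.
b·Ac: (-11/8)·3/2 = -33/16 ≠ 1/6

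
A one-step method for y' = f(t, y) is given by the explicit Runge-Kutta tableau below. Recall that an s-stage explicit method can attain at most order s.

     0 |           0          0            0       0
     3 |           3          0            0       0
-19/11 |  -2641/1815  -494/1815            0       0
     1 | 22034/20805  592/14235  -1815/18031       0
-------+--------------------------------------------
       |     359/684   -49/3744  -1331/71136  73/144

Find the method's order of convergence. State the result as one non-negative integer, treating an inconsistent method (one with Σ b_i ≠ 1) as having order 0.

4

b = (359/684, -49/3744, -1331/71136, 73/144)
c = (0, 3, -19/11, 1)
Ac = (0, 0, -494/605, 109/365)
Σ b_i: 359/684·1 + (-49/3744)·1 + (-1331/71136)·1 + 73/144·1 = 1 ✓
b·c: (-49/3744)·3 + (-1331/71136)·(-19/11) + 73/144·1 = 1/2 ✓
b·c²: (-49/3744)·9 + (-1331/71136)·361/121 + 73/144·1 = 1/3 ✓
b·Ac: (-1331/71136)·(-494/605) + 73/144·109/365 = 1/6 ✓
b·c³: (-49/3744)·27 + (-1331/71136)·(-6859/1331) + 73/144·1 = 1/4 ✓
b·(c∘Ac): (-1331/71136)·9386/6655 + 73/144·109/365 = 1/8 ✓
b·Ac²: (-1331/71136)·(-1482/605) + 73/144·27/365 = 1/12 ✓
b·A²c: 73/144·6/73 = 1/24 ✓; 4 stages ⇒ order 4.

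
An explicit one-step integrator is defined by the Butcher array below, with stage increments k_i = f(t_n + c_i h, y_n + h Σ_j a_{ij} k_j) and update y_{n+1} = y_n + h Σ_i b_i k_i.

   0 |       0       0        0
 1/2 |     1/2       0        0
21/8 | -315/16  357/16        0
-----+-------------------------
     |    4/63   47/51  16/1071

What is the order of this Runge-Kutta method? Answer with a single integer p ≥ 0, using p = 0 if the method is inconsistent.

3

b = (4/63, 47/51, 16/1071)
c = (0, 1/2, 21/8)
Ac = (0, 0, 357/32)
Σ b_i: 4/63·1 + 47/51·1 + 16/1071·1 = 1 ✓
b·c: 47/51·1/2 + 16/1071·21/8 = 1/2 ✓
b·c²: 47/51·1/4 + 16/1071·441/64 = 1/3 ✓
b·Ac: 16/1071·357/32 = 1/6 ✓; 3 stages ⇒ order 3.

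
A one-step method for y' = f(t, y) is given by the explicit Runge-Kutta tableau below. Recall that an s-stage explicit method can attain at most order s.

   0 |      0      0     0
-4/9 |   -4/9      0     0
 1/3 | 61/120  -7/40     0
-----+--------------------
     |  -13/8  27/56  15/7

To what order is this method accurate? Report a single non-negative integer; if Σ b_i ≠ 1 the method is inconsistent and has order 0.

3

b = (-13/8, 27/56, 15/7)
c = (0, -4/9, 1/3)
Ac = (0, 0, 7/90)
Σ b_i: (-13/8)·1 + 27/56·1 + 15/7·1 = 1 ✓
b·c: 27/56·(-4/9) + 15/7·1/3 = 1/2 ✓
b·c²: 27/56·16/81 + 15/7·1/9 = 1/3 ✓
b·Ac: 15/7·7/90 = 1/6 ✓; 3 stages ⇒ order 3.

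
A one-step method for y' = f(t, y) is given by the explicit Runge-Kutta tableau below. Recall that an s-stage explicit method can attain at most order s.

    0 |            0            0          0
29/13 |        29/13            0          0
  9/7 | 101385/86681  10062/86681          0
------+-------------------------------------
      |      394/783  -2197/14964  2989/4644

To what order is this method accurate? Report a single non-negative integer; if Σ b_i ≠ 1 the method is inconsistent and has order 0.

3

b = (394/783, -2197/14964, 2989/4644)
c = (0, 29/13, 9/7)
Ac = (0, 0, 774/2989)
Σ b_i: 394/783·1 + (-2197/14964)·1 + 2989/4644·1 = 1 ✓
b·c: (-2197/14964)·29/13 + 2989/4644·9/7 = 1/2 ✓
b·c²: (-2197/14964)·841/169 + 2989/4644·81/49 = 1/3 ✓
b·Ac: 2989/4644·774/2989 = 1/6 ✓; 3 stages ⇒ order 3.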